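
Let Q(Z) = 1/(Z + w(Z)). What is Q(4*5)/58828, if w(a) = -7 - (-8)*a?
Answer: 1/10177244 ≈ 9.8258e-8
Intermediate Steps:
w(a) = -7 + 8*a
Q(Z) = 1/(-7 + 9*Z) (Q(Z) = 1/(Z + (-7 + 8*Z)) = 1/(-7 + 9*Z))
Q(4*5)/58828 = 1/(-7 + 9*(4*5)*58828) = (1/58828)/(-7 + 9*20) = (1/58828)/(-7 + 180) = (1/58828)/173 = (1/173)*(1/58828) = 1/10177244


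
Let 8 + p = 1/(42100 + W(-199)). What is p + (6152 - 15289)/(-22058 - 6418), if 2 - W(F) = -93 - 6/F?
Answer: -612043589135/79702416108 ≈ -7.6791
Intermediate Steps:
W(F) = 95 + 6/F (W(F) = 2 - (-93 - 6/F) = 2 + (93 + 6/F) = 95 + 6/F)
p = -67174193/8396799 (p = -8 + 1/(42100 + (95 + 6/(-199))) = -8 + 1/(42100 + (95 + 6*(-1/199))) = -8 + 1/(42100 + (95 - 6/199)) = -8 + 1/(42100 + 18899/199) = -8 + 1/(8396799/199) = -8 + 199/8396799 = -67174193/8396799 ≈ -8.0000)
p + (6152 - 15289)/(-22058 - 6418) = -67174193/8396799 + (6152 - 15289)/(-22058 - 6418) = -67174193/8396799 - 9137/(-28476) = -67174193/8396799 - 9137*(-1/28476) = -67174193/8396799 + 9137/28476 = -612043589135/79702416108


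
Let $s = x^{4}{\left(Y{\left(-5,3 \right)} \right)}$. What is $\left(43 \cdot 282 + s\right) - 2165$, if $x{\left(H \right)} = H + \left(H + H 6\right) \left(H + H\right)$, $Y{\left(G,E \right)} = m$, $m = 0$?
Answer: $9961$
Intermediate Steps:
$Y{\left(G,E \right)} = 0$
$x{\left(H \right)} = H + 14 H^{2}$ ($x{\left(H \right)} = H + \left(H + 6 H\right) 2 H = H + 7 H 2 H = H + 14 H^{2}$)
$s = 0$ ($s = \left(0 \left(1 + 14 \cdot 0\right)\right)^{4} = \left(0 \left(1 + 0\right)\right)^{4} = \left(0 \cdot 1\right)^{4} = 0^{4} = 0$)
$\left(43 \cdot 282 + s\right) - 2165 = \left(43 \cdot 282 + 0\right) - 2165 = \left(12126 + 0\right) - 2165 = 12126 - 2165 = 9961$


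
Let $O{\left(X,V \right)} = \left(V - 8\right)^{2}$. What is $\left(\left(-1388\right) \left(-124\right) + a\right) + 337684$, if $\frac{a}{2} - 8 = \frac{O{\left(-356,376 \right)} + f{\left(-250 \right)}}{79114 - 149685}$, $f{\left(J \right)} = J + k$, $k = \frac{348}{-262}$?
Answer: $\frac{4713075072172}{9244801} \approx 5.0981 \cdot 10^{5}$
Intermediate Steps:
$k = - \frac{174}{131}$ ($k = 348 \left(- \frac{1}{262}\right) = - \frac{174}{131} \approx -1.3282$)
$O{\left(X,V \right)} = \left(-8 + V\right)^{2}$
$f{\left(J \right)} = - \frac{174}{131} + J$ ($f{\left(J \right)} = J - \frac{174}{131} = - \frac{174}{131} + J$)
$a = \frac{112501576}{9244801}$ ($a = 16 + 2 \frac{\left(-8 + 376\right)^{2} - \frac{32924}{131}}{79114 - 149685} = 16 + 2 \frac{368^{2} - \frac{32924}{131}}{-70571} = 16 + 2 \left(135424 - \frac{32924}{131}\right) \left(- \frac{1}{70571}\right) = 16 + 2 \cdot \frac{17707620}{131} \left(- \frac{1}{70571}\right) = 16 + 2 \left(- \frac{17707620}{9244801}\right) = 16 - \frac{35415240}{9244801} = \frac{112501576}{9244801} \approx 12.169$)
$\left(\left(-1388\right) \left(-124\right) + a\right) + 337684 = \left(\left(-1388\right) \left(-124\right) + \frac{112501576}{9244801}\right) + 337684 = \left(172112 + \frac{112501576}{9244801}\right) + 337684 = \frac{1591253691288}{9244801} + 337684 = \frac{4713075072172}{9244801}$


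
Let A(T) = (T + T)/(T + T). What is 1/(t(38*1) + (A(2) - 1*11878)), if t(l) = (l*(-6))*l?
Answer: -1/20541 ≈ -4.8683e-5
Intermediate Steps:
A(T) = 1 (A(T) = (2*T)/((2*T)) = (2*T)*(1/(2*T)) = 1)
t(l) = -6*l² (t(l) = (-6*l)*l = -6*l²)
1/(t(38*1) + (A(2) - 1*11878)) = 1/(-6*(38*1)² + (1 - 1*11878)) = 1/(-6*38² + (1 - 11878)) = 1/(-6*1444 - 11877) = 1/(-8664 - 11877) = 1/(-20541) = -1/20541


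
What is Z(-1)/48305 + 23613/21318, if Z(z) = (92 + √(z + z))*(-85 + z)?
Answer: 19057999/20191490 - 86*I*√2/48305 ≈ 0.94386 - 0.0025178*I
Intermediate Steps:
Z(z) = (-85 + z)*(92 + √2*√z) (Z(z) = (92 + √(2*z))*(-85 + z) = (92 + √2*√z)*(-85 + z) = (-85 + z)*(92 + √2*√z))
Z(-1)/48305 + 23613/21318 = (-7820 + 92*(-1) + √2*(-1)^(3/2) - 85*√2*√(-1))/48305 + 23613/21318 = (-7820 - 92 + √2*(-I) - 85*√2*I)*(1/48305) + 23613*(1/21318) = (-7820 - 92 - I*√2 - 85*I*√2)*(1/48305) + 463/418 = (-7912 - 86*I*√2)*(1/48305) + 463/418 = (-7912/48305 - 86*I*√2/48305) + 463/418 = 19057999/20191490 - 86*I*√2/48305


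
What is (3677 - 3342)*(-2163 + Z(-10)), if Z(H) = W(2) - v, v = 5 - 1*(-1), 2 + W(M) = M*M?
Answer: -725945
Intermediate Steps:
W(M) = -2 + M² (W(M) = -2 + M*M = -2 + M²)
v = 6 (v = 5 + 1 = 6)
Z(H) = -4 (Z(H) = (-2 + 2²) - 1*6 = (-2 + 4) - 6 = 2 - 6 = -4)
(3677 - 3342)*(-2163 + Z(-10)) = (3677 - 3342)*(-2163 - 4) = 335*(-2167) = -725945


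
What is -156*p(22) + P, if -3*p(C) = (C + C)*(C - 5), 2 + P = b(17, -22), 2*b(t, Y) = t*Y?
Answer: 38707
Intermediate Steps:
b(t, Y) = Y*t/2 (b(t, Y) = (t*Y)/2 = (Y*t)/2 = Y*t/2)
P = -189 (P = -2 + (1/2)*(-22)*17 = -2 - 187 = -189)
p(C) = -2*C*(-5 + C)/3 (p(C) = -(C + C)*(C - 5)/3 = -2*C*(-5 + C)/3)
-156*p(22) + P = -104*22*(5 - 1*22) - 189 = -104*22*(5 - 22) - 189 = -104*22*(-17) - 189 = -156*(-748/3) - 189 = 38896 - 189 = 38707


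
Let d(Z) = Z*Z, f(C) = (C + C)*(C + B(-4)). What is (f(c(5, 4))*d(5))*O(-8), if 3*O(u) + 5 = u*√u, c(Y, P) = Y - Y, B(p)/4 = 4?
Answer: 0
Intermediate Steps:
B(p) = 16 (B(p) = 4*4 = 16)
c(Y, P) = 0
f(C) = 2*C*(16 + C) (f(C) = (C + C)*(C + 16) = (2*C)*(16 + C) = 2*C*(16 + C))
O(u) = -5/3 + u^(3/2)/3 (O(u) = -5/3 + (u*√u)/3 = -5/3 + u^(3/2)/3)
d(Z) = Z²
(f(c(5, 4))*d(5))*O(-8) = ((2*0*(16 + 0))*5²)*(-5/3 + (-8)^(3/2)/3) = ((2*0*16)*25)*(-5/3 + (-16*I*√2)/3) = (0*25)*(-5/3 - 16*I*√2/3) = 0*(-5/3 - 16*I*√2/3) = 0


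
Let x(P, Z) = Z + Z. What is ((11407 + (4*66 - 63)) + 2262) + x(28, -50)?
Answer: 13770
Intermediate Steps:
x(P, Z) = 2*Z
((11407 + (4*66 - 63)) + 2262) + x(28, -50) = ((11407 + (4*66 - 63)) + 2262) + 2*(-50) = ((11407 + (264 - 63)) + 2262) - 100 = ((11407 + 201) + 2262) - 100 = (11608 + 2262) - 100 = 13870 - 100 = 13770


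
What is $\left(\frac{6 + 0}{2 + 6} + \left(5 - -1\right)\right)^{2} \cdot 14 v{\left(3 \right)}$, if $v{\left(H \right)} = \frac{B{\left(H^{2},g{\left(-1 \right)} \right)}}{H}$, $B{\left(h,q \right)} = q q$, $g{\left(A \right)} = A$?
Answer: $\frac{1701}{8} \approx 212.63$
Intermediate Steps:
$B{\left(h,q \right)} = q^{2}$
$v{\left(H \right)} = \frac{1}{H}$ ($v{\left(H \right)} = \frac{\left(-1\right)^{2}}{H} = 1 \frac{1}{H} = \frac{1}{H}$)
$\left(\frac{6 + 0}{2 + 6} + \left(5 - -1\right)\right)^{2} \cdot 14 v{\left(3 \right)} = \frac{\left(\frac{6 + 0}{2 + 6} + \left(5 - -1\right)\right)^{2} \cdot 14}{3} = \left(\frac{6}{8} + \left(5 + 1\right)\right)^{2} \cdot 14 \cdot \frac{1}{3} = \left(6 \cdot \frac{1}{8} + 6\right)^{2} \cdot 14 \cdot \frac{1}{3} = \left(\frac{3}{4} + 6\right)^{2} \cdot 14 \cdot \frac{1}{3} = \left(\frac{27}{4}\right)^{2} \cdot 14 \cdot \frac{1}{3} = \frac{729}{16} \cdot 14 \cdot \frac{1}{3} = \frac{5103}{8} \cdot \frac{1}{3} = \frac{1701}{8}$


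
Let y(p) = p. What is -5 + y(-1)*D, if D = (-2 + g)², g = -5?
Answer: -54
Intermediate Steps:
D = 49 (D = (-2 - 5)² = (-7)² = 49)
-5 + y(-1)*D = -5 - 1*49 = -5 - 49 = -54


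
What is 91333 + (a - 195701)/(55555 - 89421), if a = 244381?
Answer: 1546517349/16933 ≈ 91332.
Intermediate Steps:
91333 + (a - 195701)/(55555 - 89421) = 91333 + (244381 - 195701)/(55555 - 89421) = 91333 + 48680/(-33866) = 91333 + 48680*(-1/33866) = 91333 - 24340/16933 = 1546517349/16933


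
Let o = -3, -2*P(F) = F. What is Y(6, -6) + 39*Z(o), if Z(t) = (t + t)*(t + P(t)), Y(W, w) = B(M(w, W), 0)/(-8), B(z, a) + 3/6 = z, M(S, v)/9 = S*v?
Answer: 6265/16 ≈ 391.56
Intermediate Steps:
P(F) = -F/2
M(S, v) = 9*S*v (M(S, v) = 9*(S*v) = 9*S*v)
B(z, a) = -½ + z
Y(W, w) = 1/16 - 9*W*w/8 (Y(W, w) = (-½ + 9*w*W)/(-8) = (-½ + 9*W*w)*(-⅛) = 1/16 - 9*W*w/8)
Z(t) = t² (Z(t) = (t + t)*(t - t/2) = (2*t)*(t/2) = t²)
Y(6, -6) + 39*Z(o) = (1/16 - 9/8*6*(-6)) + 39*(-3)² = (1/16 + 81/2) + 39*9 = 649/16 + 351 = 6265/16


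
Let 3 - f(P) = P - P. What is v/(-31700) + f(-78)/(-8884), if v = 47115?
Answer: -10466619/7040570 ≈ -1.4866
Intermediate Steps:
f(P) = 3 (f(P) = 3 - (P - P) = 3 - 1*0 = 3 + 0 = 3)
v/(-31700) + f(-78)/(-8884) = 47115/(-31700) + 3/(-8884) = 47115*(-1/31700) + 3*(-1/8884) = -9423/6340 - 3/8884 = -10466619/7040570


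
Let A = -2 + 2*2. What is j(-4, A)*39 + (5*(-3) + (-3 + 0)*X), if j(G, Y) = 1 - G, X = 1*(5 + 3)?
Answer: 156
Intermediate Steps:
X = 8 (X = 1*8 = 8)
A = 2 (A = -2 + 4 = 2)
j(-4, A)*39 + (5*(-3) + (-3 + 0)*X) = (1 - 1*(-4))*39 + (5*(-3) + (-3 + 0)*8) = (1 + 4)*39 + (-15 - 3*8) = 5*39 + (-15 - 24) = 195 - 39 = 156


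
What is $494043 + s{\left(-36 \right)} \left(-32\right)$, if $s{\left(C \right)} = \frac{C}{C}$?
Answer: $494011$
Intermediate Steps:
$s{\left(C \right)} = 1$
$494043 + s{\left(-36 \right)} \left(-32\right) = 494043 + 1 \left(-32\right) = 494043 - 32 = 494011$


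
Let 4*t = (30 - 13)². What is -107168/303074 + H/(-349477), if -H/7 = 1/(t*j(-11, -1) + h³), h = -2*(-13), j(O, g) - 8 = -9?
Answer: -1311127181150484/3707903110872235 ≈ -0.35360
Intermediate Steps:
j(O, g) = -1 (j(O, g) = 8 - 9 = -1)
t = 289/4 (t = (30 - 13)²/4 = (¼)*17² = (¼)*289 = 289/4 ≈ 72.250)
h = 26
H = -28/70015 (H = -7/((289/4)*(-1) + 26³) = -7/(-289/4 + 17576) = -7/70015/4 = -7*4/70015 = -28/70015 ≈ -0.00039991)
-107168/303074 + H/(-349477) = -107168/303074 - 28/70015/(-349477) = -107168*1/303074 - 28/70015*(-1/349477) = -53584/151537 + 28/24468632155 = -1311127181150484/3707903110872235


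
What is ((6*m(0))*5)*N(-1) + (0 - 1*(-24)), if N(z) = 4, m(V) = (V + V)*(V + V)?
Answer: 24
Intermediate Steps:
m(V) = 4*V² (m(V) = (2*V)*(2*V) = 4*V²)
((6*m(0))*5)*N(-1) + (0 - 1*(-24)) = ((6*(4*0²))*5)*4 + (0 - 1*(-24)) = ((6*(4*0))*5)*4 + (0 + 24) = ((6*0)*5)*4 + 24 = (0*5)*4 + 24 = 0*4 + 24 = 0 + 24 = 24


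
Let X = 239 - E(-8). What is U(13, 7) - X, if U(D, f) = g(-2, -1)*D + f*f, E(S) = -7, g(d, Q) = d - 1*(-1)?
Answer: -210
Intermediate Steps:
g(d, Q) = 1 + d (g(d, Q) = d + 1 = 1 + d)
U(D, f) = f² - D (U(D, f) = (1 - 2)*D + f*f = -D + f² = f² - D)
X = 246 (X = 239 - 1*(-7) = 239 + 7 = 246)
U(13, 7) - X = (7² - 1*13) - 1*246 = (49 - 13) - 246 = 36 - 246 = -210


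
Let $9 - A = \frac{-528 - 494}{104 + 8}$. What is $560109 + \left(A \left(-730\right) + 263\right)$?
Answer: $\frac{2188563}{4} \approx 5.4714 \cdot 10^{5}$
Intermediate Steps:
$A = \frac{145}{8}$ ($A = 9 - \frac{-528 - 494}{104 + 8} = 9 - - \frac{1022}{112} = 9 - \left(-1022\right) \frac{1}{112} = 9 - - \frac{73}{8} = 9 + \frac{73}{8} = \frac{145}{8} \approx 18.125$)
$560109 + \left(A \left(-730\right) + 263\right) = 560109 + \left(\frac{145}{8} \left(-730\right) + 263\right) = 560109 + \left(- \frac{52925}{4} + 263\right) = 560109 - \frac{51873}{4} = \frac{2188563}{4}$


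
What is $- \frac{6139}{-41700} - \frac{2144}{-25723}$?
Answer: $\frac{247318297}{1072649100} \approx 0.23057$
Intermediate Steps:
$- \frac{6139}{-41700} - \frac{2144}{-25723} = \left(-6139\right) \left(- \frac{1}{41700}\right) - - \frac{2144}{25723} = \frac{6139}{41700} + \frac{2144}{25723} = \frac{247318297}{1072649100}$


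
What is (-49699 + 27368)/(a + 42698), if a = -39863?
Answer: -22331/2835 ≈ -7.8769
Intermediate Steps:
(-49699 + 27368)/(a + 42698) = (-49699 + 27368)/(-39863 + 42698) = -22331/2835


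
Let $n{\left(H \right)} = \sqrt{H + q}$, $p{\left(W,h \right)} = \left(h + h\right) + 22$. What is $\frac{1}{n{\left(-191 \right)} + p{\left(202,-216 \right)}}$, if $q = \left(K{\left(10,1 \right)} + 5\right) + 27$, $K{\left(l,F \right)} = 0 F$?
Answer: $- \frac{410}{168259} - \frac{i \sqrt{159}}{168259} \approx -0.0024367 - 7.4941 \cdot 10^{-5} i$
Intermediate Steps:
$K{\left(l,F \right)} = 0$
$p{\left(W,h \right)} = 22 + 2 h$ ($p{\left(W,h \right)} = 2 h + 22 = 22 + 2 h$)
$q = 32$ ($q = \left(0 + 5\right) + 27 = 5 + 27 = 32$)
$n{\left(H \right)} = \sqrt{32 + H}$ ($n{\left(H \right)} = \sqrt{H + 32} = \sqrt{32 + H}$)
$\frac{1}{n{\left(-191 \right)} + p{\left(202,-216 \right)}} = \frac{1}{\sqrt{32 - 191} + \left(22 + 2 \left(-216\right)\right)} = \frac{1}{\sqrt{-159} + \left(22 - 432\right)} = \frac{1}{i \sqrt{159} - 410} = \frac{1}{-410 + i \sqrt{159}}$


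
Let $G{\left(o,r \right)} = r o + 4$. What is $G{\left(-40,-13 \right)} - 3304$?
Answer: $-2780$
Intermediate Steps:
$G{\left(o,r \right)} = 4 + o r$ ($G{\left(o,r \right)} = o r + 4 = 4 + o r$)
$G{\left(-40,-13 \right)} - 3304 = \left(4 - -520\right) - 3304 = \left(4 + 520\right) - 3304 = 524 - 3304 = -2780$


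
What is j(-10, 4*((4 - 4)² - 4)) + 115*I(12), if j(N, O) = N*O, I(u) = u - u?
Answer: 160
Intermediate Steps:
I(u) = 0
j(-10, 4*((4 - 4)² - 4)) + 115*I(12) = -40*((4 - 4)² - 4) + 115*0 = -40*(0² - 4) + 0 = -40*(0 - 4) + 0 = -40*(-4) + 0 = -10*(-16) + 0 = 160 + 0 = 160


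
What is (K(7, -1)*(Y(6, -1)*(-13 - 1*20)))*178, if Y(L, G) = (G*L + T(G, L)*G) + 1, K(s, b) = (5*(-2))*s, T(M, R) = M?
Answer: -1644720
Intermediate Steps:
K(s, b) = -10*s
Y(L, G) = 1 + G**2 + G*L (Y(L, G) = (G*L + G*G) + 1 = (G*L + G**2) + 1 = (G**2 + G*L) + 1 = 1 + G**2 + G*L)
(K(7, -1)*(Y(6, -1)*(-13 - 1*20)))*178 = ((-10*7)*((1 + (-1)**2 - 1*6)*(-13 - 1*20)))*178 = -70*(1 + 1 - 6)*(-13 - 20)*178 = -(-280)*(-33)*178 = -70*132*178 = -9240*178 = -1644720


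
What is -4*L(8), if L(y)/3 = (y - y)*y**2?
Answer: 0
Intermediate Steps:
L(y) = 0 (L(y) = 3*((y - y)*y**2) = 3*(0*y**2) = 3*0 = 0)
-4*L(8) = -4*0 = 0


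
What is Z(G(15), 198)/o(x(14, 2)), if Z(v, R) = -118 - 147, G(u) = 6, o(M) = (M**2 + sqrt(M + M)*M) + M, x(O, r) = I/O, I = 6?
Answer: -64925/87 + 12985*sqrt(42)/174 ≈ -262.63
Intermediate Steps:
x(O, r) = 6/O
o(M) = M + M**2 + sqrt(2)*M**(3/2) (o(M) = (M**2 + sqrt(2*M)*M) + M = (M**2 + (sqrt(2)*sqrt(M))*M) + M = (M**2 + sqrt(2)*M**(3/2)) + M = M + M**2 + sqrt(2)*M**(3/2))
Z(v, R) = -265
Z(G(15), 198)/o(x(14, 2)) = -265/(6/14 + (6/14)**2 + sqrt(2)*(6/14)**(3/2)) = -265/(6*(1/14) + (6*(1/14))**2 + sqrt(2)*(6*(1/14))**(3/2)) = -265/(3/7 + (3/7)**2 + sqrt(2)*(3/7)**(3/2)) = -265/(3/7 + 9/49 + sqrt(2)*(3*sqrt(21)/49)) = -265/(3/7 + 9/49 + 3*sqrt(42)/49) = -265/(30/49 + 3*sqrt(42)/49)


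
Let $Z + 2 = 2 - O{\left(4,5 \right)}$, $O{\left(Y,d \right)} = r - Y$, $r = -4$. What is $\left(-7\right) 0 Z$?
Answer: $0$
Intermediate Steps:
$O{\left(Y,d \right)} = -4 - Y$
$Z = 8$ ($Z = -2 + \left(2 - \left(-4 - 4\right)\right) = -2 + \left(2 - -8\right) = -2 + \left(2 + 8\right) = -2 + 10 = 8$)
$\left(-7\right) 0 Z = \left(-7\right) 0 \cdot 8 = 0 \cdot 8 = 0$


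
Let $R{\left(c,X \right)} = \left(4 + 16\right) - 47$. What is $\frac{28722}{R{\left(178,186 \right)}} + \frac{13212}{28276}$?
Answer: $- \frac{67648879}{63621} \approx -1063.3$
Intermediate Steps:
$R{\left(c,X \right)} = -27$ ($R{\left(c,X \right)} = 20 - 47 = -27$)
$\frac{28722}{R{\left(178,186 \right)}} + \frac{13212}{28276} = \frac{28722}{-27} + \frac{13212}{28276} = 28722 \left(- \frac{1}{27}\right) + 13212 \cdot \frac{1}{28276} = - \frac{9574}{9} + \frac{3303}{7069} = - \frac{67648879}{63621}$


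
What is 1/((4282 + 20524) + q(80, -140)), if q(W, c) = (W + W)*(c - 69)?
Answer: -1/8634 ≈ -0.00011582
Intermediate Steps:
q(W, c) = 2*W*(-69 + c) (q(W, c) = (2*W)*(-69 + c) = 2*W*(-69 + c))
1/((4282 + 20524) + q(80, -140)) = 1/((4282 + 20524) + 2*80*(-69 - 140)) = 1/(24806 + 2*80*(-209)) = 1/(24806 - 33440) = 1/(-8634) = -1/8634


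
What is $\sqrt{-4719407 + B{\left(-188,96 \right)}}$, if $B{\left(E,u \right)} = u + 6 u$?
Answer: $i \sqrt{4718735} \approx 2172.3 i$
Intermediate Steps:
$B{\left(E,u \right)} = 7 u$
$\sqrt{-4719407 + B{\left(-188,96 \right)}} = \sqrt{-4719407 + 7 \cdot 96} = \sqrt{-4719407 + 672} = \sqrt{-4718735} = i \sqrt{4718735}$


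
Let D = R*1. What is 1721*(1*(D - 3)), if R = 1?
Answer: -3442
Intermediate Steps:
D = 1 (D = 1*1 = 1)
1721*(1*(D - 3)) = 1721*(1*(1 - 3)) = 1721*(1*(-2)) = 1721*(-2) = -3442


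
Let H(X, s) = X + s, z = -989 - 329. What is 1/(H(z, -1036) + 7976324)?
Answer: 1/7973970 ≈ 1.2541e-7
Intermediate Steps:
z = -1318
1/(H(z, -1036) + 7976324) = 1/((-1318 - 1036) + 7976324) = 1/(-2354 + 7976324) = 1/7973970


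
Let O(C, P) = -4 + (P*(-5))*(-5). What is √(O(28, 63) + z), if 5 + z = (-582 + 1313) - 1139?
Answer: √1158 ≈ 34.029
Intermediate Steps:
O(C, P) = -4 + 25*P (O(C, P) = -4 - 5*P*(-5) = -4 + 25*P)
z = -413 (z = -5 + ((-582 + 1313) - 1139) = -5 + (731 - 1139) = -5 - 408 = -413)
√(O(28, 63) + z) = √((-4 + 25*63) - 413) = √((-4 + 1575) - 413) = √(1571 - 413) = √1158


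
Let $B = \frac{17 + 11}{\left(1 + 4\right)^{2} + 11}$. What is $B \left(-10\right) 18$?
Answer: $-140$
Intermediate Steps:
$B = \frac{7}{9}$ ($B = \frac{28}{5^{2} + 11} = \frac{28}{25 + 11} = \frac{28}{36} = 28 \cdot \frac{1}{36} = \frac{7}{9} \approx 0.77778$)
$B \left(-10\right) 18 = \frac{7}{9} \left(-10\right) 18 = \left(- \frac{70}{9}\right) 18 = -140$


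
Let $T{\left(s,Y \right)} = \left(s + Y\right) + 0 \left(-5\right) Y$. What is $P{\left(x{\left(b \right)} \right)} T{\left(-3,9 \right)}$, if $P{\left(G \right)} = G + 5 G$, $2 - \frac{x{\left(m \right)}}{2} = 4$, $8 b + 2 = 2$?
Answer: $-144$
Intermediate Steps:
$b = 0$ ($b = - \frac{1}{4} + \frac{1}{8} \cdot 2 = - \frac{1}{4} + \frac{1}{4} = 0$)
$x{\left(m \right)} = -4$ ($x{\left(m \right)} = 4 - 8 = -4$)
$P{\left(G \right)} = 6 G$
$T{\left(s,Y \right)} = Y + s$ ($T{\left(s,Y \right)} = \left(Y + s\right) + 0 Y = \left(Y + s\right) + 0 = Y + s$)
$P{\left(x{\left(b \right)} \right)} T{\left(-3,9 \right)} = 6 \left(-4\right) \left(9 - 3\right) = \left(-24\right) 6 = -144$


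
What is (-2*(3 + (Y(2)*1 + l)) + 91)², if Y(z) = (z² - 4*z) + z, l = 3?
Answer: 6889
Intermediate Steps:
Y(z) = z² - 3*z
(-2*(3 + (Y(2)*1 + l)) + 91)² = (-2*(3 + ((2*(-3 + 2))*1 + 3)) + 91)² = (-2*(3 + ((2*(-1))*1 + 3)) + 91)² = (-2*(3 + (-2*1 + 3)) + 91)² = (-2*(3 + (-2 + 3)) + 91)² = (-2*(3 + 1) + 91)² = (-2*4 + 91)² = (-8 + 91)² = 83² = 6889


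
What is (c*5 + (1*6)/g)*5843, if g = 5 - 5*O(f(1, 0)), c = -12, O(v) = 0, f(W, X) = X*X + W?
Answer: -1717842/5 ≈ -3.4357e+5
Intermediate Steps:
f(W, X) = W + X² (f(W, X) = X² + W = W + X²)
g = 5 (g = 5 - 5*0 = 5 + 0 = 5)
(c*5 + (1*6)/g)*5843 = (-12*5 + (1*6)/5)*5843 = (-60 + 6*(⅕))*5843 = (-60 + 6/5)*5843 = -294/5*5843 = -1717842/5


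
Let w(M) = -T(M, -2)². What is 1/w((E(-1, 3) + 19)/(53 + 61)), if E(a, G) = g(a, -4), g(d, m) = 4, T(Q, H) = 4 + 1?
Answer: -1/25 ≈ -0.040000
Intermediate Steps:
T(Q, H) = 5
E(a, G) = 4
w(M) = -25 (w(M) = -1*5² = -1*25 = -25)
1/w((E(-1, 3) + 19)/(53 + 61)) = 1/(-25) = -1/25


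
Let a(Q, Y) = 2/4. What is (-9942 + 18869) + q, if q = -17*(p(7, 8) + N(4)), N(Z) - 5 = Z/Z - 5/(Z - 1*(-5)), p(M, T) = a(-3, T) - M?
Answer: 161009/18 ≈ 8944.9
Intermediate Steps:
a(Q, Y) = ½ (a(Q, Y) = 2*(¼) = ½)
p(M, T) = ½ - M
N(Z) = 6 - 5/(5 + Z) (N(Z) = 5 + (Z/Z - 5/(Z - 1*(-5))) = 5 + (1 - 5/(Z + 5)) = 5 + (1 - 5/(5 + Z)) = 6 - 5/(5 + Z))
q = 323/18 (q = -17*((½ - 1*7) + (25 + 6*4)/(5 + 4)) = -17*((½ - 7) + (25 + 24)/9) = -17*(-13/2 + (⅑)*49) = -17*(-13/2 + 49/9) = -17*(-19/18) = 323/18 ≈ 17.944)
(-9942 + 18869) + q = (-9942 + 18869) + 323/18 = 8927 + 323/18 = 161009/18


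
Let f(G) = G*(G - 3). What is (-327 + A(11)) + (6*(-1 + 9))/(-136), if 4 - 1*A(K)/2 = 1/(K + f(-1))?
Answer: -81469/255 ≈ -319.49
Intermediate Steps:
f(G) = G*(-3 + G)
A(K) = 8 - 2/(4 + K) (A(K) = 8 - 2/(K - (-3 - 1)) = 8 - 2/(K - 1*(-4)) = 8 - 2/(K + 4) = 8 - 2/(4 + K))
(-327 + A(11)) + (6*(-1 + 9))/(-136) = (-327 + 2*(15 + 4*11)/(4 + 11)) + (6*(-1 + 9))/(-136) = (-327 + 2*(15 + 44)/15) + (6*8)*(-1/136) = (-327 + 2*(1/15)*59) + 48*(-1/136) = (-327 + 118/15) - 6/17 = -4787/15 - 6/17 = -81469/255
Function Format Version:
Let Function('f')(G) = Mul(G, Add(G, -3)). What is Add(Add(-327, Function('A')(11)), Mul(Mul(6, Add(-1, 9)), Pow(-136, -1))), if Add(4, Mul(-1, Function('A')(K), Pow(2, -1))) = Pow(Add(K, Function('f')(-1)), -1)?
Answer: Rational(-81469, 255) ≈ -319.49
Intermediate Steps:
Function('f')(G) = Mul(G, Add(-3, G))
Function('A')(K) = Add(8, Mul(-2, Pow(Add(4, K), -1))) (Function('A')(K) = Add(8, Mul(-2, Pow(Add(K, Mul(-1, Add(-3, -1))), -1))) = Add(8, Mul(-2, Pow(Add(K, Mul(-1, -4)), -1))) = Add(8, Mul(-2, Pow(Add(K, 4), -1))) = Add(8, Mul(-2, Pow(Add(4, K), -1))))
Add(Add(-327, Function('A')(11)), Mul(Mul(6, Add(-1, 9)), Pow(-136, -1))) = Add(Add(-327, Mul(2, Pow(Add(4, 11), -1), Add(15, Mul(4, 11)))), Mul(Mul(6, Add(-1, 9)), Pow(-136, -1))) = Add(Add(-327, Mul(2, Pow(15, -1), Add(15, 44))), Mul(Mul(6, 8), Rational(-1, 136))) = Add(Add(-327, Mul(2, Rational(1, 15), 59)), Mul(48, Rational(-1, 136))) = Add(Add(-327, Rational(118, 15)), Rational(-6, 17)) = Add(Rational(-4787, 15), Rational(-6, 17)) = Rational(-81469, 255)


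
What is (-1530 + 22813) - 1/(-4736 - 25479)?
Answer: 643065846/30215 ≈ 21283.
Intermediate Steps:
(-1530 + 22813) - 1/(-4736 - 25479) = 21283 - 1/(-30215) = 21283 - 1*(-1/30215) = 21283 + 1/30215 = 643065846/30215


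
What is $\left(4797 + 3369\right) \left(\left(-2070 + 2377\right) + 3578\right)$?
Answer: $31724910$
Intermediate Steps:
$\left(4797 + 3369\right) \left(\left(-2070 + 2377\right) + 3578\right) = 8166 \left(307 + 3578\right) = 8166 \cdot 3885 = 31724910$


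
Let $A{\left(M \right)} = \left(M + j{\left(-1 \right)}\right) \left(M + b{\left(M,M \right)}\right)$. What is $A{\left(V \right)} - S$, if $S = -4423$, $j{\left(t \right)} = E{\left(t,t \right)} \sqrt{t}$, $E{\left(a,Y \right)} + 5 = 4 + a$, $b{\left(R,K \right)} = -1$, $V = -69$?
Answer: $9253 + 140 i \approx 9253.0 + 140.0 i$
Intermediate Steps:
$E{\left(a,Y \right)} = -1 + a$ ($E{\left(a,Y \right)} = -5 + \left(4 + a\right) = -1 + a$)
$j{\left(t \right)} = \sqrt{t} \left(-1 + t\right)$ ($j{\left(t \right)} = \left(-1 + t\right) \sqrt{t} = \sqrt{t} \left(-1 + t\right)$)
$A{\left(M \right)} = \left(-1 + M\right) \left(M - 2 i\right)$ ($A{\left(M \right)} = \left(M + \sqrt{-1} \left(-1 - 1\right)\right) \left(M - 1\right) = \left(M + i \left(-2\right)\right) \left(-1 + M\right) = \left(M - 2 i\right) \left(-1 + M\right) = \left(-1 + M\right) \left(M - 2 i\right)$)
$A{\left(V \right)} - S = \left(\left(-69\right)^{2} - -69 + 2 i - 2 i \left(-69\right)\right) - -4423 = \left(4761 + 69 + 2 i + 138 i\right) + 4423 = \left(4830 + 140 i\right) + 4423 = 9253 + 140 i$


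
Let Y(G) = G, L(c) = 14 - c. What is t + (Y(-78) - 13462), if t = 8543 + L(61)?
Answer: -5044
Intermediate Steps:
t = 8496 (t = 8543 + (14 - 1*61) = 8543 + (14 - 61) = 8543 - 47 = 8496)
t + (Y(-78) - 13462) = 8496 + (-78 - 13462) = 8496 - 13540 = -5044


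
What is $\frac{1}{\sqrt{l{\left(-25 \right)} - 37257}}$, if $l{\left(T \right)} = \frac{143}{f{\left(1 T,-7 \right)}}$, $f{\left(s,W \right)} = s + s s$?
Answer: $- \frac{10 i \sqrt{134124342}}{22354057} \approx - 0.0051808 i$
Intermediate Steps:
$f{\left(s,W \right)} = s + s^{2}$
$l{\left(T \right)} = \frac{143}{T \left(1 + T\right)}$ ($l{\left(T \right)} = \frac{143}{1 T \left(1 + 1 T\right)} = \frac{143}{T \left(1 + T\right)}$)
$\frac{1}{\sqrt{l{\left(-25 \right)} - 37257}} = \frac{1}{\sqrt{\frac{143}{\left(-25\right) \left(1 - 25\right)} - 37257}} = \frac{1}{\sqrt{143 \left(- \frac{1}{25}\right) \frac{1}{-24} - 37257}} = \frac{1}{\sqrt{143 \left(- \frac{1}{25}\right) \left(- \frac{1}{24}\right) - 37257}} = \frac{1}{\sqrt{\frac{143}{600} - 37257}} = \frac{1}{\sqrt{- \frac{22354057}{600}}} = \frac{1}{\frac{1}{60} i \sqrt{134124342}} = - \frac{10 i \sqrt{134124342}}{22354057}$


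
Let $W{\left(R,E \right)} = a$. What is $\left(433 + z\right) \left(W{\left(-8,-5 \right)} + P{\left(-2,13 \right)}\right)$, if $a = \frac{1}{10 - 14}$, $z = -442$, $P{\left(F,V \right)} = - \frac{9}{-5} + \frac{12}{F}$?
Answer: $\frac{801}{20} \approx 40.05$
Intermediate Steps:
$P{\left(F,V \right)} = \frac{9}{5} + \frac{12}{F}$ ($P{\left(F,V \right)} = \left(-9\right) \left(- \frac{1}{5}\right) + \frac{12}{F} = \frac{9}{5} + \frac{12}{F}$)
$a = - \frac{1}{4}$ ($a = \frac{1}{-4} = - \frac{1}{4} \approx -0.25$)
$W{\left(R,E \right)} = - \frac{1}{4}$
$\left(433 + z\right) \left(W{\left(-8,-5 \right)} + P{\left(-2,13 \right)}\right) = \left(433 - 442\right) \left(- \frac{1}{4} + \left(\frac{9}{5} + \frac{12}{-2}\right)\right) = - 9 \left(- \frac{1}{4} + \left(\frac{9}{5} + 12 \left(- \frac{1}{2}\right)\right)\right) = - 9 \left(- \frac{1}{4} + \left(\frac{9}{5} - 6\right)\right) = - 9 \left(- \frac{1}{4} - \frac{21}{5}\right) = \left(-9\right) \left(- \frac{89}{20}\right) = \frac{801}{20}$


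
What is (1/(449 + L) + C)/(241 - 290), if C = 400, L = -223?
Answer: -90401/11074 ≈ -8.1634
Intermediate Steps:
(1/(449 + L) + C)/(241 - 290) = (1/(449 - 223) + 400)/(241 - 290) = (1/226 + 400)/(-49) = (1/226 + 400)*(-1/49) = (90401/226)*(-1/49) = -90401/11074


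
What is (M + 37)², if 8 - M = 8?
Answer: 1369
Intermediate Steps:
M = 0 (M = 8 - 1*8 = 8 - 8 = 0)
(M + 37)² = (0 + 37)² = 37² = 1369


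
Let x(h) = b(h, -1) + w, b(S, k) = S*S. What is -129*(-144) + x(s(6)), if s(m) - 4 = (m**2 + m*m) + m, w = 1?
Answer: 25301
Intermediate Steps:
b(S, k) = S**2
s(m) = 4 + m + 2*m**2 (s(m) = 4 + ((m**2 + m*m) + m) = 4 + ((m**2 + m**2) + m) = 4 + (2*m**2 + m) = 4 + (m + 2*m**2) = 4 + m + 2*m**2)
x(h) = 1 + h**2 (x(h) = h**2 + 1 = 1 + h**2)
-129*(-144) + x(s(6)) = -129*(-144) + (1 + (4 + 6 + 2*6**2)**2) = 18576 + (1 + (4 + 6 + 2*36)**2) = 18576 + (1 + (4 + 6 + 72)**2) = 18576 + (1 + 82**2) = 18576 + (1 + 6724) = 18576 + 6725 = 25301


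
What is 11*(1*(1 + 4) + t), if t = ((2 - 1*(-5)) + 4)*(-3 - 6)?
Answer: -1034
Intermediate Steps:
t = -99 (t = ((2 + 5) + 4)*(-9) = (7 + 4)*(-9) = 11*(-9) = -99)
11*(1*(1 + 4) + t) = 11*(1*(1 + 4) - 99) = 11*(1*5 - 99) = 11*(5 - 99) = 11*(-94) = -1034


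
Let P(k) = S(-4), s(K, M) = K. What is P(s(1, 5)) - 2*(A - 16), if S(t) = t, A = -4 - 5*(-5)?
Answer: -14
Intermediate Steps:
A = 21 (A = -4 + 25 = 21)
P(k) = -4
P(s(1, 5)) - 2*(A - 16) = -4 - 2*(21 - 16) = -4 - 2*5 = -4 - 10 = -14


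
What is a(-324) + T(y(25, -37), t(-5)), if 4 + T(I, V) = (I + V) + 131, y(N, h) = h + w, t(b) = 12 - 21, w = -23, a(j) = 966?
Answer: 1024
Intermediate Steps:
t(b) = -9
y(N, h) = -23 + h (y(N, h) = h - 23 = -23 + h)
T(I, V) = 127 + I + V (T(I, V) = -4 + ((I + V) + 131) = -4 + (131 + I + V) = 127 + I + V)
a(-324) + T(y(25, -37), t(-5)) = 966 + (127 + (-23 - 37) - 9) = 966 + (127 - 60 - 9) = 966 + 58 = 1024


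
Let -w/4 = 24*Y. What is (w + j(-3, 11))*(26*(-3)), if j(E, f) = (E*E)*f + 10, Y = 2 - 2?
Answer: -8502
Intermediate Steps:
Y = 0
j(E, f) = 10 + f*E**2 (j(E, f) = E**2*f + 10 = f*E**2 + 10 = 10 + f*E**2)
w = 0 (w = -96*0 = -4*0 = 0)
(w + j(-3, 11))*(26*(-3)) = (0 + (10 + 11*(-3)**2))*(26*(-3)) = (0 + (10 + 11*9))*(-78) = (0 + (10 + 99))*(-78) = (0 + 109)*(-78) = 109*(-78) = -8502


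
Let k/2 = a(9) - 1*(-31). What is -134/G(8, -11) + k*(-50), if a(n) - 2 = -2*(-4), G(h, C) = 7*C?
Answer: -315566/77 ≈ -4098.3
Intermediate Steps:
a(n) = 10 (a(n) = 2 - 2*(-4) = 2 + 8 = 10)
k = 82 (k = 2*(10 - 1*(-31)) = 2*(10 + 31) = 2*41 = 82)
-134/G(8, -11) + k*(-50) = -134/(7*(-11)) + 82*(-50) = -134/(-77) - 4100 = -134*(-1/77) - 4100 = 134/77 - 4100 = -315566/77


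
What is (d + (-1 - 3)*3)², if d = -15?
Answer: 729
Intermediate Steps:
(d + (-1 - 3)*3)² = (-15 + (-1 - 3)*3)² = (-15 - 4*3)² = (-15 - 12)² = (-27)² = 729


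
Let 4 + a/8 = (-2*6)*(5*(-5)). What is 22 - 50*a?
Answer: -118378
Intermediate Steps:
a = 2368 (a = -32 + 8*((-2*6)*(5*(-5))) = -32 + 8*(-12*(-25)) = -32 + 8*300 = -32 + 2400 = 2368)
22 - 50*a = 22 - 50*2368 = 22 - 118400 = -118378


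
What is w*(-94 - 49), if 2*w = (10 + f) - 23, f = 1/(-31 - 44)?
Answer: 69784/75 ≈ 930.45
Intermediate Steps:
f = -1/75 (f = 1/(-75) = -1/75 ≈ -0.013333)
w = -488/75 (w = ((10 - 1/75) - 23)/2 = (749/75 - 23)/2 = (½)*(-976/75) = -488/75 ≈ -6.5067)
w*(-94 - 49) = -488*(-94 - 49)/75 = -488/75*(-143) = 69784/75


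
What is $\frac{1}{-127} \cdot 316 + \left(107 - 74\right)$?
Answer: $\frac{3875}{127} \approx 30.512$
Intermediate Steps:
$\frac{1}{-127} \cdot 316 + \left(107 - 74\right) = \left(- \frac{1}{127}\right) 316 + \left(107 - 74\right) = - \frac{316}{127} + 33 = \frac{3875}{127}$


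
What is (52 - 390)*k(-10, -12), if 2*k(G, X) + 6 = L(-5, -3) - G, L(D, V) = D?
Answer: 169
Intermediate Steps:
k(G, X) = -11/2 - G/2 (k(G, X) = -3 + (-5 - G)/2 = -3 + (-5/2 - G/2) = -11/2 - G/2)
(52 - 390)*k(-10, -12) = (52 - 390)*(-11/2 - ½*(-10)) = -338*(-11/2 + 5) = -338*(-½) = 169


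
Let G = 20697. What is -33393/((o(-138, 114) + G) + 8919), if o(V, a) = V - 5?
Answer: -33393/29473 ≈ -1.1330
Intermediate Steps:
o(V, a) = -5 + V
-33393/((o(-138, 114) + G) + 8919) = -33393/(((-5 - 138) + 20697) + 8919) = -33393/((-143 + 20697) + 8919) = -33393/(20554 + 8919) = -33393/29473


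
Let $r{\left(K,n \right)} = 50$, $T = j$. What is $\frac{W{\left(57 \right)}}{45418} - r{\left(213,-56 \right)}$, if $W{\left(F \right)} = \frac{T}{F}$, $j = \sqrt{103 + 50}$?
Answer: $-50 + \frac{\sqrt{17}}{862942} \approx -50.0$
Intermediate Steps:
$j = 3 \sqrt{17}$ ($j = \sqrt{153} = 3 \sqrt{17} \approx 12.369$)
$T = 3 \sqrt{17} \approx 12.369$
$W{\left(F \right)} = \frac{3 \sqrt{17}}{F}$
$\frac{W{\left(57 \right)}}{45418} - r{\left(213,-56 \right)} = \frac{3 \sqrt{17} \cdot \frac{1}{57}}{45418} - 50 = 3 \sqrt{17} \cdot \frac{1}{57} \cdot \frac{1}{45418} - 50 = \frac{\sqrt{17}}{19} \cdot \frac{1}{45418} - 50 = \frac{\sqrt{17}}{862942} - 50 = -50 + \frac{\sqrt{17}}{862942}$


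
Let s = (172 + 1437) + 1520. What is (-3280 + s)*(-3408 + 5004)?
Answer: -240996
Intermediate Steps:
s = 3129 (s = 1609 + 1520 = 3129)
(-3280 + s)*(-3408 + 5004) = (-3280 + 3129)*(-3408 + 5004) = -151*1596 = -240996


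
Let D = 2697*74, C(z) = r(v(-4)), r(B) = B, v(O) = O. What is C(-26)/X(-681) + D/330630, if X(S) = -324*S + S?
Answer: 7316408849/12121061115 ≈ 0.60361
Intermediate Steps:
C(z) = -4
X(S) = -323*S
D = 199578
C(-26)/X(-681) + D/330630 = -4/((-323*(-681))) + 199578/330630 = -4/219963 + 199578*(1/330630) = -4*1/219963 + 33263/55105 = -4/219963 + 33263/55105 = 7316408849/12121061115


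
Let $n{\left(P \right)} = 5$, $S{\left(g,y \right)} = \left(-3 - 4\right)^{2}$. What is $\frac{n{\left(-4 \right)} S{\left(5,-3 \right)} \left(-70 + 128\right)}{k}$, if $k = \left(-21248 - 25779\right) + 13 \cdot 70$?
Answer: $- \frac{14210}{46117} \approx -0.30813$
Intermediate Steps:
$S{\left(g,y \right)} = 49$ ($S{\left(g,y \right)} = \left(-7\right)^{2} = 49$)
$k = -46117$ ($k = -47027 + 910 = -46117$)
$\frac{n{\left(-4 \right)} S{\left(5,-3 \right)} \left(-70 + 128\right)}{k} = \frac{5 \cdot 49 \left(-70 + 128\right)}{-46117} = 245 \cdot 58 \left(- \frac{1}{46117}\right) = 14210 \left(- \frac{1}{46117}\right) = - \frac{14210}{46117}$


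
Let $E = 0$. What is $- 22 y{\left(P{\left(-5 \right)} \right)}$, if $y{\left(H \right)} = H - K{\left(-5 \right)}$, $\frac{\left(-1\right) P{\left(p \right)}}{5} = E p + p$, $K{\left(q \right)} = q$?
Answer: $-660$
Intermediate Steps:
$P{\left(p \right)} = - 5 p$ ($P{\left(p \right)} = - 5 \left(0 p + p\right) = - 5 \left(0 + p\right) = - 5 p$)
$y{\left(H \right)} = 5 + H$ ($y{\left(H \right)} = H - -5 = H + 5 = 5 + H$)
$- 22 y{\left(P{\left(-5 \right)} \right)} = - 22 \left(5 - -25\right) = - 22 \left(5 + 25\right) = \left(-22\right) 30 = -660$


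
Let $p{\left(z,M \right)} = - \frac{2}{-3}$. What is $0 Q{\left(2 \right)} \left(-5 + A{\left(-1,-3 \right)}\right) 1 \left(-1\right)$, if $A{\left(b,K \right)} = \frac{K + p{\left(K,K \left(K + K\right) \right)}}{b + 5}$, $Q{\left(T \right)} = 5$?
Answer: $0$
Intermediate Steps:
$p{\left(z,M \right)} = \frac{2}{3}$ ($p{\left(z,M \right)} = \left(-2\right) \left(- \frac{1}{3}\right) = \frac{2}{3}$)
$A{\left(b,K \right)} = \frac{\frac{2}{3} + K}{5 + b}$ ($A{\left(b,K \right)} = \frac{K + \frac{2}{3}}{b + 5} = \frac{\frac{2}{3} + K}{5 + b}$)
$0 Q{\left(2 \right)} \left(-5 + A{\left(-1,-3 \right)}\right) 1 \left(-1\right) = 0 \cdot 5 \left(-5 + \frac{\frac{2}{3} - 3}{5 - 1}\right) 1 \left(-1\right) = 0 \left(-5 + \frac{1}{4} \left(- \frac{7}{3}\right)\right) 1 \left(-1\right) = 0 \left(-5 - \frac{7}{12}\right) 1 \left(-1\right) = 0 \left(- \frac{67}{12}\right) 1 \left(-1\right) = 0 \left(\left(- \frac{67}{12}\right) \left(-1\right)\right) = 0 \cdot \frac{67}{12} = 0$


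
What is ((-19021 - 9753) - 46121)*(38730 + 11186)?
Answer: -3738458820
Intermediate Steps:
((-19021 - 9753) - 46121)*(38730 + 11186) = (-28774 - 46121)*49916 = -74895*49916 = -3738458820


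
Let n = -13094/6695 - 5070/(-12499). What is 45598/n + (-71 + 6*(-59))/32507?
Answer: -62018139314679265/2108375673896 ≈ -29415.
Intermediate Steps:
n = -129718256/83680805 (n = -13094*1/6695 - 5070*(-1/12499) = -13094/6695 + 5070/12499 = -129718256/83680805 ≈ -1.5502)
45598/n + (-71 + 6*(-59))/32507 = 45598/(-129718256/83680805) + (-71 + 6*(-59))/32507 = 45598*(-83680805/129718256) + (-71 - 354)*(1/32507) = -1907838673195/64859128 - 425*1/32507 = -1907838673195/64859128 - 425/32507 = -62018139314679265/2108375673896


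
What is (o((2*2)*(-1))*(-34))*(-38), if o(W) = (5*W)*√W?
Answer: -51680*I ≈ -51680.0*I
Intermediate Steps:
o(W) = 5*W^(3/2)
(o((2*2)*(-1))*(-34))*(-38) = ((5*((2*2)*(-1))^(3/2))*(-34))*(-38) = ((5*(4*(-1))^(3/2))*(-34))*(-38) = ((5*(-4)^(3/2))*(-34))*(-38) = ((5*(-8*I))*(-34))*(-38) = (-40*I*(-34))*(-38) = (1360*I)*(-38) = -51680*I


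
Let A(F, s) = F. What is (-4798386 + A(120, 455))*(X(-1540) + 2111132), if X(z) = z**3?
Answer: 17514404401326888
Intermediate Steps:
(-4798386 + A(120, 455))*(X(-1540) + 2111132) = (-4798386 + 120)*((-1540)**3 + 2111132) = -4798266*(-3652264000 + 2111132) = -4798266*(-3650152868) = 17514404401326888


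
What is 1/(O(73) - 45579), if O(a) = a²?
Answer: -1/40250 ≈ -2.4845e-5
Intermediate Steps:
1/(O(73) - 45579) = 1/(73² - 45579) = 1/(5329 - 45579) = 1/(-40250) = -1/40250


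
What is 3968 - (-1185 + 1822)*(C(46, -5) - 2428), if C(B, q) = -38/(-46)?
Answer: 35651789/23 ≈ 1.5501e+6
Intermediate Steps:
C(B, q) = 19/23 (C(B, q) = -38*(-1/46) = 19/23)
3968 - (-1185 + 1822)*(C(46, -5) - 2428) = 3968 - (-1185 + 1822)*(19/23 - 2428) = 3968 - 637*(-55825)/23 = 3968 - 1*(-35560525/23) = 3968 + 35560525/23 = 35651789/23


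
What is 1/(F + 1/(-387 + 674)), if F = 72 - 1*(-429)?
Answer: 287/143788 ≈ 0.0019960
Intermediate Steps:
F = 501 (F = 72 + 429 = 501)
1/(F + 1/(-387 + 674)) = 1/(501 + 1/(-387 + 674)) = 1/(501 + 1/287) = 1/(143788/287) = 287/143788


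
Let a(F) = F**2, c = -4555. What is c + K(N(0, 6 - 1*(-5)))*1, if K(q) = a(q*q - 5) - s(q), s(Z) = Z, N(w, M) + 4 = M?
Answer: -2626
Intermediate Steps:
N(w, M) = -4 + M
K(q) = (-5 + q**2)**2 - q (K(q) = (q*q - 5)**2 - q = (q**2 - 5)**2 - q = (-5 + q**2)**2 - q)
c + K(N(0, 6 - 1*(-5)))*1 = -4555 + ((-5 + (-4 + (6 - 1*(-5)))**2)**2 - (-4 + (6 - 1*(-5))))*1 = -4555 + ((-5 + (-4 + (6 + 5))**2)**2 - (-4 + (6 + 5)))*1 = -4555 + ((-5 + (-4 + 11)**2)**2 - (-4 + 11))*1 = -4555 + ((-5 + 7**2)**2 - 1*7)*1 = -4555 + ((-5 + 49)**2 - 7)*1 = -4555 + (44**2 - 7)*1 = -4555 + (1936 - 7)*1 = -4555 + 1929*1 = -4555 + 1929 = -2626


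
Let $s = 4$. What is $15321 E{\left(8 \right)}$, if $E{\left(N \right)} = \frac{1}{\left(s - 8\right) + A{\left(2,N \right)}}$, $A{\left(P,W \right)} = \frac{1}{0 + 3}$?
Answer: $- \frac{45963}{11} \approx -4178.5$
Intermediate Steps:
$A{\left(P,W \right)} = \frac{1}{3}$
$E{\left(N \right)} = - \frac{3}{11}$ ($E{\left(N \right)} = \frac{1}{\left(4 - 8\right) + \frac{1}{3}} = \frac{1}{-4 + \frac{1}{3}} = \frac{1}{- \frac{11}{3}} = - \frac{3}{11}$)
$15321 E{\left(8 \right)} = 15321 \left(- \frac{3}{11}\right) = - \frac{45963}{11}$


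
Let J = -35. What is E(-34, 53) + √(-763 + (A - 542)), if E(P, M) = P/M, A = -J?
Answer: -34/53 + I*√1270 ≈ -0.64151 + 35.637*I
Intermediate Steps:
A = 35 (A = -1*(-35) = 35)
E(-34, 53) + √(-763 + (A - 542)) = -34/53 + √(-763 + (35 - 542)) = -34*1/53 + √(-763 - 507) = -34/53 + √(-1270) = -34/53 + I*√1270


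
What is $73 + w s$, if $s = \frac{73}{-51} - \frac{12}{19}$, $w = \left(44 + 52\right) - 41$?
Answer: $- \frac{39208}{969} \approx -40.462$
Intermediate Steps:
$w = 55$ ($w = 96 - 41 = 55$)
$s = - \frac{1999}{969}$ ($s = 73 \left(- \frac{1}{51}\right) - \frac{12}{19} = - \frac{73}{51} - \frac{12}{19} = - \frac{1999}{969} \approx -2.063$)
$73 + w s = 73 + 55 \left(- \frac{1999}{969}\right) = 73 - \frac{109945}{969} = - \frac{39208}{969}$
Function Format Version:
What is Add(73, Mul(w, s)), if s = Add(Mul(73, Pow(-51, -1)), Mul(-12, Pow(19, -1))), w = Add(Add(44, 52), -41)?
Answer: Rational(-39208, 969) ≈ -40.462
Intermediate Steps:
w = 55 (w = Add(96, -41) = 55)
s = Rational(-1999, 969) (s = Add(Mul(73, Rational(-1, 51)), Mul(-12, Rational(1, 19))) = Add(Rational(-73, 51), Rational(-12, 19)) = Rational(-1999, 969) ≈ -2.0630)
Add(73, Mul(w, s)) = Add(73, Mul(55, Rational(-1999, 969))) = Add(73, Rational(-109945, 969)) = Rational(-39208, 969)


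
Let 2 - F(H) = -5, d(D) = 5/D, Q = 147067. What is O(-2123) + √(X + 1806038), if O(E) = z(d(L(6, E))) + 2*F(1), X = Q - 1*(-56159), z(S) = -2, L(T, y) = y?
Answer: 12 + 4*√125579 ≈ 1429.5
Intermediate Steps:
F(H) = 7 (F(H) = 2 - 1*(-5) = 2 + 5 = 7)
X = 203226 (X = 147067 - 1*(-56159) = 147067 + 56159 = 203226)
O(E) = 12 (O(E) = -2 + 2*7 = -2 + 14 = 12)
O(-2123) + √(X + 1806038) = 12 + √(203226 + 1806038) = 12 + √2009264 = 12 + 4*√125579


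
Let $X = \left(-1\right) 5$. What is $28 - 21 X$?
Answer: $133$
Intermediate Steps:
$X = -5$
$28 - 21 X = 28 - -105 = 28 + 105 = 133$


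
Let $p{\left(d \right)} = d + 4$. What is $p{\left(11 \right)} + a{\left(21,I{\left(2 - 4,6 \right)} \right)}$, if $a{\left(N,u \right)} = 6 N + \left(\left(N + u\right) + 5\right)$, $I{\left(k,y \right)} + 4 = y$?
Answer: $169$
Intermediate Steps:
$I{\left(k,y \right)} = -4 + y$
$p{\left(d \right)} = 4 + d$
$a{\left(N,u \right)} = 5 + u + 7 N$ ($a{\left(N,u \right)} = 6 N + \left(5 + N + u\right) = 5 + u + 7 N$)
$p{\left(11 \right)} + a{\left(21,I{\left(2 - 4,6 \right)} \right)} = \left(4 + 11\right) + \left(5 + \left(-4 + 6\right) + 7 \cdot 21\right) = 15 + \left(5 + 2 + 147\right) = 15 + 154 = 169$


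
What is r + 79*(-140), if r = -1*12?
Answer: -11072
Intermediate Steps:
r = -12
r + 79*(-140) = -12 + 79*(-140) = -12 - 11060 = -11072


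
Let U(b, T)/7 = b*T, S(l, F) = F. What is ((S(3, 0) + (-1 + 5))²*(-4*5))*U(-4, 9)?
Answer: 80640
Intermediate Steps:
U(b, T) = 7*T*b (U(b, T) = 7*(b*T) = 7*(T*b) = 7*T*b)
((S(3, 0) + (-1 + 5))²*(-4*5))*U(-4, 9) = ((0 + (-1 + 5))²*(-4*5))*(7*9*(-4)) = ((0 + 4)²*(-20))*(-252) = (4²*(-20))*(-252) = (16*(-20))*(-252) = -320*(-252) = 80640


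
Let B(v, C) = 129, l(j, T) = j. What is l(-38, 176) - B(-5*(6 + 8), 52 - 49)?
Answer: -167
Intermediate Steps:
l(-38, 176) - B(-5*(6 + 8), 52 - 49) = -38 - 1*129 = -38 - 129 = -167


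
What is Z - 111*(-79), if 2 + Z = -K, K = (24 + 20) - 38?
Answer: 8761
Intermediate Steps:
K = 6 (K = 44 - 38 = 6)
Z = -8 (Z = -2 - 1*6 = -2 - 6 = -8)
Z - 111*(-79) = -8 - 111*(-79) = -8 + 8769 = 8761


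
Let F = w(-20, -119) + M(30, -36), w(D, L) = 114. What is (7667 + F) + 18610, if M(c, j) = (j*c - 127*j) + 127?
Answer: 30010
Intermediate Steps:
M(c, j) = 127 - 127*j + c*j (M(c, j) = (c*j - 127*j) + 127 = (-127*j + c*j) + 127 = 127 - 127*j + c*j)
F = 3733 (F = 114 + (127 - 127*(-36) + 30*(-36)) = 114 + (127 + 4572 - 1080) = 114 + 3619 = 3733)
(7667 + F) + 18610 = (7667 + 3733) + 18610 = 11400 + 18610 = 30010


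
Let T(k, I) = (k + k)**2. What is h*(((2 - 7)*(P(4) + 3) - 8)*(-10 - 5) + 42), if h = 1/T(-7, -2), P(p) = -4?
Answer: 87/196 ≈ 0.44388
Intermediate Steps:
T(k, I) = 4*k**2 (T(k, I) = (2*k)**2 = 4*k**2)
h = 1/196 (h = 1/(4*(-7)**2) = 1/(4*49) = 1/196 ≈ 0.0051020)
h*(((2 - 7)*(P(4) + 3) - 8)*(-10 - 5) + 42) = (((2 - 7)*(-4 + 3) - 8)*(-10 - 5) + 42)/196 = ((-5*(-1) - 8)*(-15) + 42)/196 = ((5 - 8)*(-15) + 42)/196 = (-3*(-15) + 42)/196 = (45 + 42)/196 = (1/196)*87 = 87/196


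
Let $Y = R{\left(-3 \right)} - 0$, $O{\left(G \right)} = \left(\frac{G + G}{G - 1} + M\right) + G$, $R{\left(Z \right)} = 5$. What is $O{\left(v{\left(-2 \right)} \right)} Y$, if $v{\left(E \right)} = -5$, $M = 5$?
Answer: $\frac{25}{3} \approx 8.3333$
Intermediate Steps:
$O{\left(G \right)} = 5 + G + \frac{2 G}{-1 + G}$ ($O{\left(G \right)} = \left(\frac{G + G}{G - 1} + 5\right) + G = \left(\frac{2 G}{-1 + G} + 5\right) + G = \left(5 + \frac{2 G}{-1 + G}\right) + G = 5 + G + \frac{2 G}{-1 + G}$)
$Y = 5$ ($Y = 5 - 0 = 5 + 0 = 5$)
$O{\left(v{\left(-2 \right)} \right)} Y = \frac{-5 + \left(-5\right)^{2} + 6 \left(-5\right)}{-1 - 5} \cdot 5 = \frac{-5 + 25 - 30}{-6} \cdot 5 = \left(- \frac{1}{6}\right) \left(-10\right) 5 = \frac{5}{3} \cdot 5 = \frac{25}{3}$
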